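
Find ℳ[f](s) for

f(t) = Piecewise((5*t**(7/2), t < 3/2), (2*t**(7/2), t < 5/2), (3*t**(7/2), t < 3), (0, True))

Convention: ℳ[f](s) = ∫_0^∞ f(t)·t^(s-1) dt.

cuts at 3/2, 5/2: linearity sums the 3 kernel integrals
on [0, 3/2) integrate f = 5*t**(7/2) against the kernel
the [3/2, 5/2) slice contributes ∫ 2*t**(7/2)·t^(s-1) dt
on [5/2, 3) integrate f = 3*t**(7/2) against the kernel

2*(3*3**(s + 7/2) + 3*(3/2)**(s + 7/2) - (5/2)**(s + 7/2))/(2*s + 7)
  Re(s) > -7/2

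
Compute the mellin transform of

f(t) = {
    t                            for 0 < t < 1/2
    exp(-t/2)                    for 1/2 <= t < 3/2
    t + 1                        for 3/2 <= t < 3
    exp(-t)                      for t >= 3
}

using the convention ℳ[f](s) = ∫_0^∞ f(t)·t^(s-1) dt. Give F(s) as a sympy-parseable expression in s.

along the cuts 1/2, 3/2, 3, ℳ[f](s) splits into 4 integrals
∫ t·t^(s-1) over [0, 1/2)
for t in [1/2, 3/2): the term is ∫ exp(-t/2)·t^(s-1)
∫ over [3/2, 3) of (t + 1)·t^(s-1) joins the sum
piece [3, ∞): integrate exp(-t) against the kernel

(2*2**s*s*(s + 1)*uppergamma(s, 3) - 5*3**s*s - 2*3**s + 2*4**s*s*(s + 1)*uppergamma(s, 1/4) - 2*4**s*s*(s + 1)*uppergamma(s, 3/4) + 8*6**s*s + 2*6**s + s)/(2*2**s*s*(s + 1))
  Re(s) > -1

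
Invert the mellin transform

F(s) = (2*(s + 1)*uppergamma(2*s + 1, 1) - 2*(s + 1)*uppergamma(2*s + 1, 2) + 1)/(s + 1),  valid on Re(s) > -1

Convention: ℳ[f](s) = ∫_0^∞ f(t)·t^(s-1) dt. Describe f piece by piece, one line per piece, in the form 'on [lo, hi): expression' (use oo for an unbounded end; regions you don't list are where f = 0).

on [0, 1): t
on [1, 4): sqrt(t)*exp(-sqrt(t))

strip the shared t-power: sqrt(t) on [0, 1); exp(-sqrt(t)) on [1, 4)
the power substitution comes off first: t on [0, 1); exp(-t) on [1, 2)
f breaks at 1 into 2 integrals to sum
segment 0 to 1 holds t; add its integral
over [1, 4), the kernel integral of sqrt(t)*exp(-sqrt(t)) enters the sum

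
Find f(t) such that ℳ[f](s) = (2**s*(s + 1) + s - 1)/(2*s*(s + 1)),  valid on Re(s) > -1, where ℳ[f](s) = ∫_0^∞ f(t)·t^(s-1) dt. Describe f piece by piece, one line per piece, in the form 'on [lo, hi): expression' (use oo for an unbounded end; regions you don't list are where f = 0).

on [0, 1): t
on [1, 2): 1/2

the 2 pieces separated at 1 each add one integral
segment [0, 1) carries t; integrate it
∫ 1/2·t^(s-1) over [1, 2)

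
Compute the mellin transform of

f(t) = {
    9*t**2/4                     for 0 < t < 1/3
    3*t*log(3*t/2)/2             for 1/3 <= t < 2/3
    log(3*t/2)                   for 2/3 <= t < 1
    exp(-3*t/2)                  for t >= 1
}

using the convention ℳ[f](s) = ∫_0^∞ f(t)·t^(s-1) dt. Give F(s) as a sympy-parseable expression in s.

reversing the common scale on t: 9*t**2/16 on [0, 2/3); 3*t*log(3*t/4)/4 on [2/3, 4/3); log(3*t/4) on [4/3, 2); …
strip the common scale on t: t**2/4 on [0, 1); t*log(t/2)/2 on [1, 2); log(t/2) on [2, 3); …
invert the common scale on t to get t**2 on [0, 1/2); t*log(t) on [1/2, 1); log(t) on [1, 3/2); …
breakpoints 1/3, 2/3, 1: one integral from each of the 4 segments
segment [0, 1/3) carries 9*t**2/4; integrate it
piece [1/3, 2/3): integrate 3*t*log(3*t/2)/2 against the kernel
between 2/3 and 1 the integrand is log(3*t/2)·t^(s-1)
∫ over [1, ∞) of exp(-3*t/2)·t^(s-1) joins the sum

(4*2**s*s**2*(s + 2)*(s**2 + 2*s + 1)*uppergamma(s, 3/2) - 4*2**s*s**2*(s + 2) + 4*2**s*(s + 2)*(s**2 + 2*s + 1) + 3**s*s*(s + 2)*(-4*log(2) + 4*log(3))*(s**2 + 2*s + 1) - 4*3**s*(s + 2)*(s**2 + 2*s + 1) + s**3*(s + 2)*log(4) + s**2*(s + 2)*log(4) + 2*s**2*(s + 2) + s**2*(s**2 + 2*s + 1))/(4*3**s*s**2*(s + 2)*(s**2 + 2*s + 1))
  Re(s) > -2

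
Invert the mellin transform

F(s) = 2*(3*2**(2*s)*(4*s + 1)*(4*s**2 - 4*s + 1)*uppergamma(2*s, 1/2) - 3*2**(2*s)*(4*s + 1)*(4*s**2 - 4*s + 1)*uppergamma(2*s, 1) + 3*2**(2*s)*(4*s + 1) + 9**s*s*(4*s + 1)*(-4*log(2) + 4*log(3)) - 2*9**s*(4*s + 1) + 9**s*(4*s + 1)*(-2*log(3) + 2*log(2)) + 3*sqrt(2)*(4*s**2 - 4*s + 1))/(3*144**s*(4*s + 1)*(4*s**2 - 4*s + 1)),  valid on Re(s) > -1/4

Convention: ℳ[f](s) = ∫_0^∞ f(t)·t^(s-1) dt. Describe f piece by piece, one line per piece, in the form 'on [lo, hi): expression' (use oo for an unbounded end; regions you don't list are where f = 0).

strip the power substitution: sqrt(6)*sqrt(t) on [0, 1/12); exp(-6*t) on [1/12, 1/6); log(6*t)/(6*t) on [1/6, 1/4)
undo the common scale on t: sqrt(2)*sqrt(t) on [0, 1/4); exp(-2*t) on [1/4, 1/2); log(2*t)/(2*t) on [1/2, 3/4)
back out the common scale on t: sqrt(t) on [0, 1/2); exp(-t) on [1/2, 1); log(t)/t on [1, 3/2)
slice at 1/144, 1/36, transform all 3 pieces, and sum them
over [0, 1/144), the kernel integral of sqrt(6)*t**(1/4) enters the sum
segment [1/144, 1/36) carries exp(-6*sqrt(t)); integrate it
[1/36, 1/16) adds the kernel integral of log(6*sqrt(t))/(6*sqrt(t))

on [0, 1/144): sqrt(6)*t**(1/4)
on [1/144, 1/36): exp(-6*sqrt(t))
on [1/36, 1/16): log(6*sqrt(t))/(6*sqrt(t))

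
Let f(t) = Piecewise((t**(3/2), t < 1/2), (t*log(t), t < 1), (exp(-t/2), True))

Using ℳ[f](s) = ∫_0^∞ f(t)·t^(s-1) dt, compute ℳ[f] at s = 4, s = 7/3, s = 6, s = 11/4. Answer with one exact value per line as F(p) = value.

slice at 1/2, 1, transform all 3 pieces, and sum them
on [0, 1/2): add ∫ t**(3/2)·t^(s-1) dt
∫ over [1/2, 1) of t*log(t)·t^(s-1) joins the sum
segment [1, ∞) carries exp(-t/2); integrate it

F(4) = -31/800 + sqrt(2)/352 + log(2)/160 + 158*exp(-1/2)
F(7/3) = 2**(2/3)*(-1656*2**(1/3) + 207 + 300*sqrt(2) + 690*log(2) + 73600*2**(2/3)*uppergamma(7/3, 1/2))/36800
F(6) = -127/6272 + sqrt(2)/1920 + log(2)/896 + 12662*exp(-1/2)
F(11/4) = 2**(1/4)*(-1088*2**(3/4) + 136 + 225*sqrt(2) + 510*log(2) + 122400*sqrt(2)*uppergamma(11/4, 1/2))/30600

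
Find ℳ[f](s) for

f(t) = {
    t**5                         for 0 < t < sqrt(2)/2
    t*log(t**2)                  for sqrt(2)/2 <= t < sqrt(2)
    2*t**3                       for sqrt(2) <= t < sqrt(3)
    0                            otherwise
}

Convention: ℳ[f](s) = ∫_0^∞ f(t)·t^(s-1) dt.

peel off the power substitution: t**(5/2) on [0, 1/2); sqrt(t)*log(t) on [1/2, 2); 2*t**(3/2) on [2, 3)
undo the shared t-power: t**2 on [0, 1/2); log(t) on [1/2, 2); 2*t on [2, 3)
integrate the 3 segments split at sqrt(2)/2, sqrt(2), then add the results
∫ t**5·t^(s-1) over [0, sqrt(2)/2)
the [sqrt(2)/2, sqrt(2)) slice contributes ∫ t*log(t**2)·t^(s-1) dt
over [sqrt(2), sqrt(3)), the kernel integral of 2*t**3 enters the sum

2**(1/2 - s/2)*(-32*2**s*(s + 1)**2*(s + 5) + 8*2**s*(s + 1)*(s + 3)*(s + 5)*log(2) - 16*2**s*(s + 3)*(s + 5) + 24*6**(s/2 + 1/2)*(s + 1)**2*(s + 5) + (s + 1)**2*(s + 3) + 4*(s + 1)*(s + 3)*(s + 5)*log(2) + 8*(s + 3)*(s + 5))/(8*(s + 1)**2*(s + 3)*(s + 5))
  Re(s) > -5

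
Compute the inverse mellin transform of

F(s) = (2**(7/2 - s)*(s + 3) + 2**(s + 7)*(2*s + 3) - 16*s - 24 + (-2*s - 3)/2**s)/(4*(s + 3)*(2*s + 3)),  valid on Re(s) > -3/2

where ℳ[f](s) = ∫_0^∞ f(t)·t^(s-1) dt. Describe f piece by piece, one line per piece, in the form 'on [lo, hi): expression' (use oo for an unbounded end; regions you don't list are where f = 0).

cuts at 1/2, 1: linearity sums the 3 kernel integrals
for t in [0, 1/2): the term is ∫ 4*t**(3/2)·t^(s-1)
segment [1/2, 1) carries 2*t**3; integrate it
segment [1, 2) carries 4*t**3; integrate it

on [0, 1/2): 4*t**(3/2)
on [1/2, 1): 2*t**3
on [1, 2): 4*t**3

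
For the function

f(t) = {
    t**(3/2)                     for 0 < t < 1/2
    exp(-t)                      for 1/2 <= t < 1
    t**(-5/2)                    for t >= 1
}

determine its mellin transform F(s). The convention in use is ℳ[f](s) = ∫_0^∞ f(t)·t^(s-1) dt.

cuts at 1/2, 1: linearity sums the 3 kernel integrals
∫ over [0, 1/2) of t**(3/2)·t^(s-1) joins the sum
∫ over [1/2, 1) of exp(-t)·t^(s-1) joins the sum
over [1, ∞), the kernel integral of t**(-5/2) enters the sum

(2*2**s*(2*s - 5)*(2*s + 3)*uppergamma(s, 1/2) - 2*2**s*(2*s - 5)*(2*s + 3)*uppergamma(s, 1) - 4*2**s*(2*s + 3) + sqrt(2)*(2*s - 5))/(2*2**s*(2*s - 5)*(2*s + 3))
  -3/2 < Re(s) < 5/2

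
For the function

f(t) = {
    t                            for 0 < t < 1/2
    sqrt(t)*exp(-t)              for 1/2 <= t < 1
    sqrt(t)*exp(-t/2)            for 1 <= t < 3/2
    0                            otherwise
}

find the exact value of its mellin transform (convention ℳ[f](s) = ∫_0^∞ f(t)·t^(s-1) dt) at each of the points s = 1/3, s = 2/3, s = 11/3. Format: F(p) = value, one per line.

F(1/3) = -2**(5/6)*uppergamma(5/6, 3/4) - uppergamma(5/6, 1) + 3*2**(2/3)/16 + uppergamma(5/6, 1/2) + 2**(5/6)*uppergamma(5/6, 1/2)
F(2/3) = -2*2**(1/6)*uppergamma(7/6, 3/4) - uppergamma(7/6, 1) + 3*2**(1/3)/20 + uppergamma(7/6, 1/2) + 2*2**(1/6)*uppergamma(7/6, 1/2)
F(11/3) = -16*2**(1/6)*uppergamma(25/6, 3/4) - uppergamma(25/6, 1) + 3*2**(1/3)/448 + uppergamma(25/6, 1/2) + 16*2**(1/6)*uppergamma(25/6, 1/2)

strip the shared t-power: sqrt(t) on [0, 1/2); exp(-t) on [1/2, 1); exp(-t/2) on [1, 3/2)
slice at 1/2, 1, transform all 3 pieces, and sum them
for t in [0, 1/2): the term is ∫ t·t^(s-1)
the [1/2, 1) slice contributes ∫ sqrt(t)*exp(-t)·t^(s-1) dt
for t in [1, 3/2): the term is ∫ sqrt(t)*exp(-t/2)·t^(s-1)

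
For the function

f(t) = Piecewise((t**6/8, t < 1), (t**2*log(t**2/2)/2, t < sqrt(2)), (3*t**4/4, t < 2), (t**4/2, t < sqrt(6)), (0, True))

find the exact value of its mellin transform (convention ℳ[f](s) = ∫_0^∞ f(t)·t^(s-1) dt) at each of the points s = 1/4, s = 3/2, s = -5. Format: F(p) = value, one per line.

remove the power substitution first: t**3/8 on [0, 1); t*log(t/2)/2 on [1, 2); 3*t**2/4 on [2, 4); …
the common scale on t comes off first: t**3 on [0, 1/2); t*log(t) on [1/2, 1); 3*t**2 on [1, 2); …
remove the shared t-power first: t on [0, 1/2); log(t)/t on [1/2, 1); 3 on [1, 2); …
breakpoints 1, sqrt(2), 2: one integral from each of the 4 segments
on [0, 1) integrate f = t**6/8 against the kernel
on [1, sqrt(2)) integrate f = t**2*log(t**2/2)/2 against the kernel
over [sqrt(2), 2), the kernel integral of 3*t**4/4 enters the sum
∫ t**4/2·t^(s-1) over [2, sqrt(6))

F(1/4) = -1516*2**(1/8)/1377 + 2*log(2)/9 + 881/4050 + 16*2**(1/4)/17 + 72*6**(1/8)/17
F(3/2) = -382*2**(3/4)/539 + 289/2940 + log(2)/7 + 16*sqrt(2)/11 + 36*6**(3/4)/11
F(-5) = -sqrt(6)/12 - log(2)/6 + 1/9 + 25*sqrt(2)/72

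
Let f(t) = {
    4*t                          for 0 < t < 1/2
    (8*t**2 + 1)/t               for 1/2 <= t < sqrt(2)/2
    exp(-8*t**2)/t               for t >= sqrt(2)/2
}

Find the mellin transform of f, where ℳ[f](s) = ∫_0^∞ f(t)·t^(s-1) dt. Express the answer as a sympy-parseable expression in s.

(2**(s/2 + 1/2)*(s - 1)*(s + 1)*uppergamma(s/2 - 1/2, 4) + 2**(s + 2)*(1 - s) - 2**(s + 2) + 2**(3*s/2 + 1/2)*(5*s - 5) + 2**(3*s/2 + 3/2))/(4**s*(s - 1)*(s + 1))
  Re(s) > -1

reversing the shared t-power: 4*t**2 on [0, 1/2); 8*t**2 + 1 on [1/2, sqrt(2)/2); exp(-8*t**2) on [sqrt(2)/2, ∞)
peel off the common scale on t: t**2 on [0, 1); 2*t**2 + 1 on [1, sqrt(2)); exp(-2*t**2) on [sqrt(2), ∞)
undo the power substitution: t on [0, 1); 2*t + 1 on [1, 2); exp(-2*t) on [2, ∞)
treat the 3 regions marked off by 1/2, sqrt(2)/2 separately and sum
[0, 1/2) adds the kernel integral of 4*t
[1/2, sqrt(2)/2) adds the kernel integral of (8*t**2 + 1)/t
∫ exp(-8*t**2)/t·t^(s-1) over [sqrt(2)/2, ∞)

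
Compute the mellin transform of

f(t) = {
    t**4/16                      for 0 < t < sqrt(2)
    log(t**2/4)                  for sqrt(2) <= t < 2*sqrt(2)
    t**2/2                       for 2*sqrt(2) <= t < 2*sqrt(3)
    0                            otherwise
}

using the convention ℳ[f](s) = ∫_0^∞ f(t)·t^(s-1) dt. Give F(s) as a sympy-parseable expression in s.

2**(s/2)*(-16*2**s*s**2*(s + 4) + 4*2**s*s*(s + 2)*(s + 4)*log(2) - 8*2**s*(s + 2)*(s + 4) + 24*6**(s/2)*s**2*(s + 4) + s**2*(s + 2) + 4*s*(s + 2)*(s + 4)*log(2) + 8*(s + 2)*(s + 4))/(4*s**2*(s + 2)*(s + 4))
  Re(s) > -4

invert the common scale on t to get t**4 on [0, sqrt(2)/2); log(t**2) on [sqrt(2)/2, sqrt(2)); 2*t**2 on [sqrt(2), sqrt(3))
strip the power substitution: t**2 on [0, 1/2); log(t) on [1/2, 2); 2*t on [2, 3)
split f at sqrt(2), 2*sqrt(2): ℳ[f](s) collects 3 kernel integrals
on [0, sqrt(2)) integrate f = t**4/16 against the kernel
on [sqrt(2), 2*sqrt(2)): add ∫ log(t**2/4)·t^(s-1) dt
for t in [2*sqrt(2), 2*sqrt(3)): the term is ∫ t**2/2·t^(s-1)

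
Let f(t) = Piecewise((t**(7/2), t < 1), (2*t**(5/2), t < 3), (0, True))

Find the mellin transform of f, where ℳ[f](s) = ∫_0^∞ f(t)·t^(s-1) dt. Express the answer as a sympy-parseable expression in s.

2*(2*3**(s + 5/2)*(2*s + 7) - 2*s - 9)/((2*s + 5)*(2*s + 7))
  Re(s) > -7/2

peel off the shared t-power: t**(3/2) on [0, 1); 2*sqrt(t) on [1, 3)
decompose at 1; ℳ[f](s) sums the 2 pieces' integrals
over [0, 1), the kernel integral of t**(7/2) enters the sum
piece [1, 3): integrate 2*t**(5/2) against the kernel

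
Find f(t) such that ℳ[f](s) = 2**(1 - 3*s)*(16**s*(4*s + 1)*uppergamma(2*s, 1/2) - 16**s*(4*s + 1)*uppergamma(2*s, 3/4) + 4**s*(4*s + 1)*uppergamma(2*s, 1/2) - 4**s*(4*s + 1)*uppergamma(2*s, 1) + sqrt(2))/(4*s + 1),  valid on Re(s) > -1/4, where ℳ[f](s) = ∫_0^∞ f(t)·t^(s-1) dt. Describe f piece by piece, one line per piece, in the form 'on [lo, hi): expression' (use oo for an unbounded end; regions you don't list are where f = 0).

remove the common scale on t first: t**(1/4) on [0, 1/4); exp(-sqrt(t)) on [1/4, 1); exp(-sqrt(t)/2) on [1, 9/4)
invert the power substitution to get sqrt(t) on [0, 1/2); exp(-t) on [1/2, 1); exp(-t/2) on [1, 3/2)
breakpoints 1/8, 1/2: one integral from each of the 3 segments
piece [0, 1/8): integrate 2**(1/4)*t**(1/4) against the kernel
segment 1/8 to 1/2 holds exp(-sqrt(2)*sqrt(t)); add its integral
[1/2, 9/8) adds the kernel integral of exp(-sqrt(2)*sqrt(t)/2)

on [0, 1/8): 2**(1/4)*t**(1/4)
on [1/8, 1/2): exp(-sqrt(2)*sqrt(t))
on [1/2, 9/8): exp(-sqrt(2)*sqrt(t)/2)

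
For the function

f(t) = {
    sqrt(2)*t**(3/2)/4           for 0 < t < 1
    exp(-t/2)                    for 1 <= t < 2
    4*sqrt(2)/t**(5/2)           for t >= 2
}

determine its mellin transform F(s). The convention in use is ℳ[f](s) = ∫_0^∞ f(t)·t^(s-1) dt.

the common scale on t comes off first: t**(3/2) on [0, 1/2); exp(-t) on [1/2, 1); t**(-5/2) on [1, ∞)
slice at 1, 2, transform all 3 pieces, and sum them
∫ over [0, 1) of sqrt(2)*t**(3/2)/4·t^(s-1) joins the sum
the [1, 2) slice contributes ∫ exp(-t/2)·t^(s-1) dt
on [2, ∞): add ∫ 4*sqrt(2)/t**(5/2)·t^(s-1) dt

(2*2**s*(2*s - 5)*(2*s + 3)*uppergamma(s, 1/2) - 2*2**s*(2*s - 5)*(2*s + 3)*uppergamma(s, 1) - 4*2**s*(2*s + 3) + sqrt(2)*(2*s - 5))/(2*(2*s - 5)*(2*s + 3))
  -3/2 < Re(s) < 5/2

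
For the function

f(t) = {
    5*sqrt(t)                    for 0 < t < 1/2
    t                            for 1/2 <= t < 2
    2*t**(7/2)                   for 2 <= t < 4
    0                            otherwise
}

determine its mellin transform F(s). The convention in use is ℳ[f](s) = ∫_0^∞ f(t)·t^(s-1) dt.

breakpoints 1/2, 2: one integral from each of the 3 segments
the [0, 1/2) slice contributes ∫ 5*sqrt(t)·t^(s-1) dt
for t in [1/2, 2): the term is ∫ t·t^(s-1)
∫ over [2, 4) of 2*t**(7/2)·t^(s-1) joins the sum

(5*2**(3/2 - s)*(s + 1)*(2*s + 7) + 2**(s + 2)*(2*s + 1)*(2*s + 7) - 2**(s + 13/2)*(s + 1)*(2*s + 1) + 2**(2*s + 10)*(s + 1)*(2*s + 1) - (2*s + 1)*(2*s + 7)/2**s)/(2*(s + 1)*(2*s + 1)*(2*s + 7))
  Re(s) > -1/2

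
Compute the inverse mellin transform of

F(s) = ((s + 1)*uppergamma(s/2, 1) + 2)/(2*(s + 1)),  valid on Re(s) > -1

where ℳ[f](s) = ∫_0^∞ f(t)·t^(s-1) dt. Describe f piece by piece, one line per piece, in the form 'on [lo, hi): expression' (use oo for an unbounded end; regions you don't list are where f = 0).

the power substitution comes off first: sqrt(t) on [0, 1); exp(-t) on [1, ∞)
decompose at 1; ℳ[f](s) sums the 2 pieces' integrals
piece [0, 1): integrate t against the kernel
on [1, ∞): add ∫ exp(-t**2)·t^(s-1) dt

on [0, 1): t
on [1, oo): exp(-t**2)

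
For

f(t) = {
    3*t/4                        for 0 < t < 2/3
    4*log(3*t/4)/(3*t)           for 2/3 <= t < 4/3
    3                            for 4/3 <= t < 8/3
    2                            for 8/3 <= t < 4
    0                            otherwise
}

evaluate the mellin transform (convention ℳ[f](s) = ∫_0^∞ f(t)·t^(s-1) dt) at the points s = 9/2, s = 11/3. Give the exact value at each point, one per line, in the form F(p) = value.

peel off the common scale on t: 3*t/2 on [0, 1/3); 2*log(3*t/2)/(3*t) on [1/3, 2/3); 3 on [2/3, 4/3); …
back out the common scale on t: t/2 on [0, 1); 2*log(t/2)/t on [1, 2); 3 on [2, 4); …
reversing the common scale on t: t on [0, 1/2); log(t)/t on [1/2, 1); 3 on [1, 2); …
treat the 4 regions marked off by 2/3, 4/3, 8/3 separately and sum
segment 0 to 2/3 holds 3*t/4; add its integral
between 2/3 and 4/3 the integrand is 4*log(3*t/4)/(3*t)·t^(s-1)
piece [4/3, 8/3): integrate 3 against the kernel
segment [8/3, 4) carries 2; integrate it

F(9/2) = -56320*sqrt(3)/35721 + 64*sqrt(6)*log(2)/1701 + 8850704*sqrt(6)/1178793 + 2048/9
F(11/3) = 2**(2/3)*3**(1/3)*(-6300*2**(2/3) + 319 + 616*log(2) + 28672*2**(1/3) + 96768*6**(2/3))/8316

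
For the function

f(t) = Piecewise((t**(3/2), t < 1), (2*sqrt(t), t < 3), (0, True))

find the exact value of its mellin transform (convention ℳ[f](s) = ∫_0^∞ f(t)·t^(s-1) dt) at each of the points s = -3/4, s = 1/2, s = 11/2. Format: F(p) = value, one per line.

breakpoints 1: one integral from each of the 2 segments
∫ over [0, 1) of t**(3/2)·t^(s-1) joins the sum
on [1, 3): add ∫ 2*sqrt(t)·t^(s-1) dt

F(-3/4) = 28/3 - 8*3**(3/4)/3
F(1/2) = 9/2
F(11/2) = 5099/21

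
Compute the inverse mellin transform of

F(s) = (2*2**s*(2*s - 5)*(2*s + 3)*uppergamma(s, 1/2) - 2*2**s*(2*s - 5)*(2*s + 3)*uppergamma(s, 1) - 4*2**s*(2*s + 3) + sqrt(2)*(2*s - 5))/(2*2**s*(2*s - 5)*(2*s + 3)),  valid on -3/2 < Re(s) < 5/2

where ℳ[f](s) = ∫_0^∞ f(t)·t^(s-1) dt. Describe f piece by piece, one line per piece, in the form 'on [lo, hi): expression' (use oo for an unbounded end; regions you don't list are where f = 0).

split f at 1/2, 1: ℳ[f](s) collects 3 kernel integrals
piece [0, 1/2): integrate t**(3/2) against the kernel
∫ over [1/2, 1) of exp(-t)·t^(s-1) joins the sum
∫ t**(-5/2)·t^(s-1) over [1, ∞)

on [0, 1/2): t**(3/2)
on [1/2, 1): exp(-t)
on [1, oo): t**(-5/2)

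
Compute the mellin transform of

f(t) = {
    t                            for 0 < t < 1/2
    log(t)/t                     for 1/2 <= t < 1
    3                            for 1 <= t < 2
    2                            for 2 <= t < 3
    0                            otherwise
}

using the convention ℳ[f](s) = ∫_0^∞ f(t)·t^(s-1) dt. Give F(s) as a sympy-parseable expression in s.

breakpoints 1/2, 1, 2: one integral from each of the 4 segments
[0, 1/2) adds the kernel integral of t
on [1/2, 1) integrate f = log(t)/t against the kernel
between 1 and 2 the integrand is 3·t^(s-1)
∫ over [2, 3) of 2·t^(s-1) joins the sum

(2*2**(2*s)*(s + 1)*(s**2 - 2*s + 1) - 2*2**s*s*(s + 1) - 6*2**s*(s + 1)*(s**2 - 2*s + 1) + 4*6**s*(s + 1)*(s**2 - 2*s + 1) + 4*s**2*(s + 1)*log(2) - 4*s*(s + 1)*log(2) + 4*s*(s + 1) + s*(s**2 - 2*s + 1))/(2*2**s*s*(s + 1)*(s**2 - 2*s + 1))
  Re(s) > -1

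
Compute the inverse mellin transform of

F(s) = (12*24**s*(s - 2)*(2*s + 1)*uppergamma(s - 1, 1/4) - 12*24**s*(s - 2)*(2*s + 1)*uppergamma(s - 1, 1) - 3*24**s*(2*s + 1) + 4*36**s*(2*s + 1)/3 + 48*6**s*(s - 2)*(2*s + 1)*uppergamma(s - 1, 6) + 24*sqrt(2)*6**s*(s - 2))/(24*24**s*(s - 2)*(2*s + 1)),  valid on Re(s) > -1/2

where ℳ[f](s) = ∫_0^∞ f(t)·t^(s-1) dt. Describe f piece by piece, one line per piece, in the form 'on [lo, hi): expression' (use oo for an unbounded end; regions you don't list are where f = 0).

peel off the common scale on t: sqrt(t) on [0, 1/2); exp(-t/2)/t on [1/2, 2); 1/(2*t**2) on [2, 3); …
undo the shared t-power: t**(3/2) on [0, 1/2); exp(-t/2) on [1/2, 2); 1/(2*t) on [2, 3); …
decompose at 1/4, 1, 3/2; ℳ[f](s) sums the 4 pieces' integrals
the [0, 1/4) slice contributes ∫ sqrt(2)*sqrt(t)·t^(s-1) dt
between 1/4 and 1 the integrand is exp(-t)/(2*t)·t^(s-1)
∫ over [1, 3/2) of 1/(8*t**2)·t^(s-1) joins the sum
over [3/2, ∞), the kernel integral of exp(-4*t)/(2*t) enters the sum

on [0, 1/4): sqrt(2)*sqrt(t)
on [1/4, 1): exp(-t)/(2*t)
on [1, 3/2): 1/(8*t**2)
on [3/2, oo): exp(-4*t)/(2*t)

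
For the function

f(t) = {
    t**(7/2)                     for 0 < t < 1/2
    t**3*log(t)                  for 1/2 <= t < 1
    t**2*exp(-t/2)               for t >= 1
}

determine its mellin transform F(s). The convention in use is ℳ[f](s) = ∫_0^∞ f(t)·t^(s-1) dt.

invert the shared t-power to get t**(3/2) on [0, 1/2); t*log(t) on [1/2, 1); exp(-t/2) on [1, ∞)
cuts at 1/2, 1: linearity sums the 3 kernel integrals
[0, 1/2) adds the kernel integral of t**(7/2)
∫ t**3*log(t)·t^(s-1) over [1/2, 1)
∫ over [1, ∞) of t**2*exp(-t/2)·t^(s-1) joins the sum

(32*2**(2*s)*(2*s + 7)*(2*s + (s + 2)**2 + 5)*uppergamma(s + 2, 1/2) - 8*2**s*(2*s + 7) + 2*s + (s + 2)*(2*s + 7)*log(2) + (2*s + 7)*log(2) + sqrt(2)*(2*s + (s + 2)**2 + 5) + 7)/(8*2**s*(2*s + 7)*(2*s + (s + 2)**2 + 5))
  Re(s) > -7/2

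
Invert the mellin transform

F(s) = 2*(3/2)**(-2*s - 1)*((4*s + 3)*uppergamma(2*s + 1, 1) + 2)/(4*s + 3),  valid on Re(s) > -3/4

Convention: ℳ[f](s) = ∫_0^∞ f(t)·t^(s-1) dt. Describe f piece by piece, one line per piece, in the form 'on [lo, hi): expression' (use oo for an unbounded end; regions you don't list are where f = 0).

peel off the power substitution: sqrt(6)*t**(3/2)/2 on [0, 2/3); t*exp(-3*t/2) on [2/3, ∞)
back out the shared t-power: sqrt(6)*sqrt(t)/2 on [0, 2/3); exp(-3*t/2) on [2/3, ∞)
invert the common scale on t to get sqrt(t) on [0, 1); exp(-t) on [1, ∞)
decompose at 4/9; ℳ[f](s) sums the 2 pieces' integrals
the [0, 4/9) slice contributes ∫ sqrt(6)*t**(3/4)/2·t^(s-1) dt
∫ sqrt(t)*exp(-3*sqrt(t)/2)·t^(s-1) over [4/9, ∞)

on [0, 4/9): sqrt(6)*t**(3/4)/2
on [4/9, oo): sqrt(t)*exp(-3*sqrt(t)/2)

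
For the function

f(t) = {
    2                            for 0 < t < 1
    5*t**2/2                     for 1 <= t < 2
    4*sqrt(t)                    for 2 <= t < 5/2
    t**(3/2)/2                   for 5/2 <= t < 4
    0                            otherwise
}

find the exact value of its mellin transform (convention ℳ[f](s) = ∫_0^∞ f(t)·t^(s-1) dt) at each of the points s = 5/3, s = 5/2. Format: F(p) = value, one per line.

integrate the 4 segments split at 1, 2, 5/2, then add the results
between 0 and 1 the integrand is 2·t^(s-1)
for t in [1, 2): the term is ∫ 5*t**2/2·t^(s-1)
∫ 4*sqrt(t)·t^(s-1) over [2, 5/2)
piece [5/2, 4): integrate t**(3/2)/2 against the kernel

F(5/3) = -96*2**(1/6)/13 + 57/110 + 60*2**(2/3)/11 + 17925*2**(5/6)*5**(1/6)/3952 + 192*2**(1/3)/19
F(5/2) = 80*sqrt(2)/9 + 216163/5760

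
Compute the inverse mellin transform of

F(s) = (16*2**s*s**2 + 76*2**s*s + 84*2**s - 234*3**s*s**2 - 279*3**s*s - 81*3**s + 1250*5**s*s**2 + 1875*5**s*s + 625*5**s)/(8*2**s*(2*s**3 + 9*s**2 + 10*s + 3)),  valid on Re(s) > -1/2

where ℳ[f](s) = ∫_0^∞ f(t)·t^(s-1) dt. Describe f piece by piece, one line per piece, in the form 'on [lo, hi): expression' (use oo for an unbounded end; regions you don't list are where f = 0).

the 3 pieces separated at 1, 3/2 each add one integral
[0, 1) adds the kernel integral of 5*sqrt(t)/2
on [1, 3/2) integrate f = 3*t/2 against the kernel
[3/2, 5/2) adds the kernel integral of 5*t**3

on [0, 1): 5*sqrt(t)/2
on [1, 3/2): 3*t/2
on [3/2, 5/2): 5*t**3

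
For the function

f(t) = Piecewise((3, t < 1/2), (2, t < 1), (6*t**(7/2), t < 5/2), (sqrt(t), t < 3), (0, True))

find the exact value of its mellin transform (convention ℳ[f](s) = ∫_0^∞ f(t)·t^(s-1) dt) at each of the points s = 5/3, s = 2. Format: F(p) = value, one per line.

F(5/3) = 6/155 + 3*2**(1/3)/20 + 54*3**(1/6)/13 + 356325*2**(5/6)*5**(1/6)/6448
F(2) = 3/88 + 18*sqrt(3)/5 + 9155*sqrt(10)/176

linearity at 1/2, 1, 5/2 turns ℳ[f](s) into 4 summed integrals
segment [0, 1/2) carries 3; integrate it
on [1/2, 1): add ∫ 2·t^(s-1) dt
between 1 and 5/2 the integrand is 6*t**(7/2)·t^(s-1)
on [5/2, 3) integrate f = sqrt(t) against the kernel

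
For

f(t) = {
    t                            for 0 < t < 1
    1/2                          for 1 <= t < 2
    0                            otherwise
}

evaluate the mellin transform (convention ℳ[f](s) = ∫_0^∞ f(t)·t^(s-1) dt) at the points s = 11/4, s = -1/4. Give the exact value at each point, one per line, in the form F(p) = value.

F(11/4) = 14/165 + 8*2**(3/4)/11
F(-1/4) = 10/3 - 2**(3/4)

treat the 2 regions marked off by 1 separately and sum
piece [0, 1): integrate t against the kernel
for t in [1, 2): the term is ∫ 1/2·t^(s-1)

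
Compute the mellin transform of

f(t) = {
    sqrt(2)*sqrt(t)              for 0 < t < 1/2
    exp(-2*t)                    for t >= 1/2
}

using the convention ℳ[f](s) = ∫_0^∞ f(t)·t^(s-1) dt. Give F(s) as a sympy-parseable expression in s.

invert the common scale on t to get sqrt(t) on [0, 1); exp(-t) on [1, ∞)
linearity at 1/2 turns ℳ[f](s) into 2 summed integrals
on [0, 1/2) integrate f = sqrt(2)*sqrt(t) against the kernel
∫ over [1/2, ∞) of exp(-2*t)·t^(s-1) joins the sum

((2*s + 1)*uppergamma(s, 1) + 2)/(2**s*(2*s + 1))
  Re(s) > -1/2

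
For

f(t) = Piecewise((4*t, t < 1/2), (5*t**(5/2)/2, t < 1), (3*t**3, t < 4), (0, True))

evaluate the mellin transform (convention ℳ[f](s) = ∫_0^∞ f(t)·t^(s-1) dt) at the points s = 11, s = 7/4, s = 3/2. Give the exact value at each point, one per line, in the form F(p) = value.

F(11) = 44530220902463/774144 - 5*sqrt(2)/442368
F(7/4) = -14/323 - 5*2**(3/4)/272 + 2*2**(1/4)/11 + 6144*sqrt(2)/19
F(3/2) = sqrt(2)/5 + 131041/384

cuts at 1/2, 1: linearity sums the 3 kernel integrals
segment [0, 1/2) carries 4*t; integrate it
on [1/2, 1) integrate f = 5*t**(5/2)/2 against the kernel
between 1 and 4 the integrand is 3*t**3·t^(s-1)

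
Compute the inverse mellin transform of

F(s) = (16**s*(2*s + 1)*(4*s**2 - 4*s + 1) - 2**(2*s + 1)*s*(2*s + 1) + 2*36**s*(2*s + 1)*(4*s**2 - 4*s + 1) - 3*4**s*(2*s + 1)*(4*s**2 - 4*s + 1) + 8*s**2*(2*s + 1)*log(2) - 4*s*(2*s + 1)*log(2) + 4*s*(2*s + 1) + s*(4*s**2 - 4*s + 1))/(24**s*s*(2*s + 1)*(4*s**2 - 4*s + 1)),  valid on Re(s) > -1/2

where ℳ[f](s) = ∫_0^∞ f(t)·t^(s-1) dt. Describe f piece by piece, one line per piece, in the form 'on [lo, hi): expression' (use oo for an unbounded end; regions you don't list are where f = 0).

the common scale on t comes off first: sqrt(2)*sqrt(t) on [0, 1/8); sqrt(2)*log(sqrt(2)*sqrt(t))/(2*sqrt(t)) on [1/8, 1/2); 3 on [1/2, 2); …
reversing the common scale on t: sqrt(t) on [0, 1/4); log(sqrt(t))/sqrt(t) on [1/4, 1); 3 on [1, 4); …
reversing the power substitution: t on [0, 1/2); log(t)/t on [1/2, 1); 3 on [1, 2); …
linearity at 1/24, 1/6, 2/3 turns ℳ[f](s) into 4 summed integrals
[0, 1/24) adds the kernel integral of sqrt(6)*sqrt(t)
[1/24, 1/6) adds the kernel integral of sqrt(6)*log(sqrt(6)*sqrt(t))/(6*sqrt(t))
∫ 3·t^(s-1) over [1/6, 2/3)
[2/3, 3/2) adds the kernel integral of 2

on [0, 1/24): sqrt(6)*sqrt(t)
on [1/24, 1/6): sqrt(6)*log(sqrt(6)*sqrt(t))/(6*sqrt(t))
on [1/6, 2/3): 3
on [2/3, 3/2): 2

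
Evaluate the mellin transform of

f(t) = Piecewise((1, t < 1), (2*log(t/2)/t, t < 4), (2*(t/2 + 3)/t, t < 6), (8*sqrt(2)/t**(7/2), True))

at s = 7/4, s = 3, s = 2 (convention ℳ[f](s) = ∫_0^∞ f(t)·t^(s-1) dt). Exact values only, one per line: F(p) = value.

undo the common scale on t: 1 on [0, 1/2); log(t)/t on [1/2, 2); (t + 3)/t on [2, 3); …
reversing the shared t-power: t on [0, 1/2); log(t) on [1/2, 2); t + 3 on [2, 3); …
treat the 4 regions marked off by 1, 4, 6 separately and sum
segment [0, 1) carries 1; integrate it
piece [1, 4): integrate 2*log(t/2)/t against the kernel
between 4 and 6 the integrand is 2*(t/2 + 3)/t·t^(s-1)
for t in [6, ∞): the term is ∫ 8*sqrt(2)/t**(7/2)·t^(s-1)

F(7/4) = -1744*sqrt(2)/63 + 8*2**(3/4)*3**(1/4)/63 + 8*log(2)/3 + 260/63 + 16*sqrt(2)*log(2)/3 + 80*6**(3/4)/7
F(3) = 16*sqrt(3)/3 + 17*log(2) + 207/2
F(2) = 8*sqrt(3)/27 + 10*log(2) + 33/2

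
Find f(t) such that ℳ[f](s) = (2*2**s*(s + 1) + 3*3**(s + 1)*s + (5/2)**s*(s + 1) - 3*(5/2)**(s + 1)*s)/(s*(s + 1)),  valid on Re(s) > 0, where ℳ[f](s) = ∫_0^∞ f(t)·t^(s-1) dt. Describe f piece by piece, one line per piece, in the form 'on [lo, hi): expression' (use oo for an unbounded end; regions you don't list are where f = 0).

summing 3 kernel integrals split by 2, 5/2 yields ℳ[f](s)
segment [0, 2) carries 3; integrate it
between 2 and 5/2 the integrand is 1·t^(s-1)
∫ over [5/2, 3) of 3*t·t^(s-1) joins the sum

on [0, 2): 3
on [2, 5/2): 1
on [5/2, 3): 3*t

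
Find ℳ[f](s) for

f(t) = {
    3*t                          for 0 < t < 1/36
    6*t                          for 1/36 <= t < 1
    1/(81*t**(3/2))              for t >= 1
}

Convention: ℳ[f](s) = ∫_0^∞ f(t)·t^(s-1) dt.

undo the shared t-power: 3*sqrt(t) on [0, 1/36); 6*sqrt(t) on [1/36, 1); 1/(81*t**2) on [1, ∞)
undo the power substitution: 3*t on [0, 1/6); 6*t on [1/6, 1); 1/(81*t**4) on [1, ∞)
undo the common scale on t: t on [0, 1/2); 2*t on [1/2, 3); t**(-4) on [3, ∞)
decompose at 1/36, 1; ℳ[f](s) sums the 3 pieces' integrals
segment [0, 1/36) carries 3*t; integrate it
segment 1/36 to 1 holds 6*t; add its integral
over [1, ∞), the kernel integral of 1/(81*t**(3/2)) enters the sum

(3880*6**(2*s)*s - 5840*6**(2*s) - 54*s + 81)/(324*6**(2*s)*(2*s**2 - s - 3))
  -1 < Re(s) < 3/2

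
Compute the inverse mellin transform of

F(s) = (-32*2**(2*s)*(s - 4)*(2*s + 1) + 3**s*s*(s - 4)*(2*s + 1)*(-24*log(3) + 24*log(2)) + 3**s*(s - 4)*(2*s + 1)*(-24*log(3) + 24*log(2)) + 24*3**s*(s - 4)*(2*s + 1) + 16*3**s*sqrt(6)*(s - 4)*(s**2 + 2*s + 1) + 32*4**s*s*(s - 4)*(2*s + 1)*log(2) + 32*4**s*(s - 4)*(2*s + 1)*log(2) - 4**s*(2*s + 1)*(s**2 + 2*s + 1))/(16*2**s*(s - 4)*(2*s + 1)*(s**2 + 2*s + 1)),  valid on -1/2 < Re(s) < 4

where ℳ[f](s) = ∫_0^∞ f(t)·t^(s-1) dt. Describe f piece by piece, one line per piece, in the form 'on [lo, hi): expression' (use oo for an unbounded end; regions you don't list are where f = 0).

linearity at 3/2, 2 turns ℳ[f](s) into 3 summed integrals
the [0, 3/2) slice contributes ∫ sqrt(t)·t^(s-1) dt
∫ over [3/2, 2) of t*log(t)·t^(s-1) joins the sum
on [2, ∞) integrate f = t**(-4) against the kernel

on [0, 3/2): sqrt(t)
on [3/2, 2): t*log(t)
on [2, oo): t**(-4)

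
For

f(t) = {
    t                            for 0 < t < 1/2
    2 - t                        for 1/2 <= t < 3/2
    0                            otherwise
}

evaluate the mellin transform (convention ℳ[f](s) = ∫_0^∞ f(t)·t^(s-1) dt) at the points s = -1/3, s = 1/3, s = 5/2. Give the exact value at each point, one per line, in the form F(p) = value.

F(-1/3) = 2**(1/3)*(30 - 11*3**(2/3))/4
F(1/3) = 3*2**(2/3)*(-14 + 13*3**(1/3))/16
F(5/2) = -9*sqrt(2)/140 + 117*sqrt(6)/280

decompose at 1/2; ℳ[f](s) sums the 2 pieces' integrals
between 0 and 1/2 the integrand is t·t^(s-1)
piece [1/2, 3/2): integrate (2 - t) against the kernel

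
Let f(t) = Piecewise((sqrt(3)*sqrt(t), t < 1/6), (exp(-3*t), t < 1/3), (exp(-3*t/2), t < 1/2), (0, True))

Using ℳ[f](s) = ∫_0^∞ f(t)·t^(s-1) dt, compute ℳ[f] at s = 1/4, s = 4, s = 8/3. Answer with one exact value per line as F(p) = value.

F(1/4) = 3**(3/4)*(-3*2**(1/4)*uppergamma(1/4, 3/4) - 3*uppergamma(1/4, 1) + 3*uppergamma(1/4, 1/2) + 3*2**(1/4)*uppergamma(1/4, 1/2) + 2*2**(1/4))/9
F(4) = -269*exp(-3/4)/108 - 16*exp(-1)/81 + sqrt(2)/11664 + 1343*exp(-1/2)/648
F(8/3) = 6**(1/3)*(-608*2**(1/3)*uppergamma(8/3, 3/4) - 76*2**(2/3)*uppergamma(8/3, 1) + 3*sqrt(2) + 76*2**(2/3)*uppergamma(8/3, 1/2) + 608*2**(1/3)*uppergamma(8/3, 1/2))/4104

undo the common scale on t: sqrt(t) on [0, 1/2); exp(-t) on [1/2, 1); exp(-t/2) on [1, 3/2)
split f at 1/6, 1/3: ℳ[f](s) collects 3 kernel integrals
∫ sqrt(3)*sqrt(t)·t^(s-1) over [0, 1/6)
∫ over [1/6, 1/3) of exp(-3*t)·t^(s-1) joins the sum
∫ over [1/3, 1/2) of exp(-3*t/2)·t^(s-1) joins the sum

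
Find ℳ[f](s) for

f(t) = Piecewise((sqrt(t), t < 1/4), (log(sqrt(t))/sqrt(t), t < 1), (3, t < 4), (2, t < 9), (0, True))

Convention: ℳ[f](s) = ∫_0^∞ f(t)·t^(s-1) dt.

(16**s*(2*s + 1)*(4*s**2 - 4*s + 1) - 2**(2*s + 1)*s*(2*s + 1) + 2*36**s*(2*s + 1)*(4*s**2 - 4*s + 1) - 3*4**s*(2*s + 1)*(4*s**2 - 4*s + 1) + 8*s**2*(2*s + 1)*log(2) - 4*s*(2*s + 1)*log(2) + 4*s*(2*s + 1) + s*(4*s**2 - 4*s + 1))/(4**s*s*(2*s + 1)*(4*s**2 - 4*s + 1))
  Re(s) > -1/2

invert the power substitution to get t on [0, 1/2); log(t)/t on [1/2, 1); 3 on [1, 2); …
f breaks at 1/4, 1, 4 into 4 integrals to sum
segment [0, 1/4) carries sqrt(t); integrate it
segment 1/4 to 1 holds log(sqrt(t))/sqrt(t); add its integral
∫ over [1, 4) of 3·t^(s-1) joins the sum
over [4, 9), the kernel integral of 2 enters the sum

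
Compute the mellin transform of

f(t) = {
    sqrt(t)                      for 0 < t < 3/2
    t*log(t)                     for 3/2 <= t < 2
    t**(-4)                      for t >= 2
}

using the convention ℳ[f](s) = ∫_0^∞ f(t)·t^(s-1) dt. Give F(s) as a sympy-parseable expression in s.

summing 3 kernel integrals split by 3/2, 2 yields ℳ[f](s)
∫ over [0, 3/2) of sqrt(t)·t^(s-1) joins the sum
on [3/2, 2): add ∫ t*log(t)·t^(s-1) dt
over [2, ∞), the kernel integral of t**(-4) enters the sum

(-32*2**(2*s)*(s - 4)*(2*s + 1) + 3**s*s*(s - 4)*(2*s + 1)*(-24*log(3) + 24*log(2)) + 3**s*(s - 4)*(2*s + 1)*(-24*log(3) + 24*log(2)) + 24*3**s*(s - 4)*(2*s + 1) + 16*3**s*sqrt(6)*(s - 4)*(s**2 + 2*s + 1) + 32*4**s*s*(s - 4)*(2*s + 1)*log(2) + 32*4**s*(s - 4)*(2*s + 1)*log(2) - 4**s*(2*s + 1)*(s**2 + 2*s + 1))/(16*2**s*(s - 4)*(2*s + 1)*(s**2 + 2*s + 1))
  -1/2 < Re(s) < 4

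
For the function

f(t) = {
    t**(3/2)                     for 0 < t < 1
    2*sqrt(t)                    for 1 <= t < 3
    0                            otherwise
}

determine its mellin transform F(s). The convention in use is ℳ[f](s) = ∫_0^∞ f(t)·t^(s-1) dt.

summing 2 kernel integrals split by 1 yields ℳ[f](s)
∫ t**(3/2)·t^(s-1) over [0, 1)
∫ 2*sqrt(t)·t^(s-1) over [1, 3)

(4*sqrt(3)*3**s*(2*s + 3) - 4*s - 10)/((2*s + 1)*(2*s + 3))
  Re(s) > -3/2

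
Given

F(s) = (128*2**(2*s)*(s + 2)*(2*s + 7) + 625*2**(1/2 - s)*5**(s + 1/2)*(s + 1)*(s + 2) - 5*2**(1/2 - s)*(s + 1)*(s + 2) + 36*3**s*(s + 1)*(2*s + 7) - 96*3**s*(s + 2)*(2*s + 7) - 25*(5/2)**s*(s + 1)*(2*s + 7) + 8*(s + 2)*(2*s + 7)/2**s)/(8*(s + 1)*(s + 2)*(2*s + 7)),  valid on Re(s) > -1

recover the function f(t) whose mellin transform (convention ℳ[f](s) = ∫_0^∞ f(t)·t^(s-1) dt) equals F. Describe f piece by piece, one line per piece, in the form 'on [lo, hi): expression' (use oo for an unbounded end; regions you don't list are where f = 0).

linearity at 1/2, 5/2, 3 turns ℳ[f](s) into 4 summed integrals
∫ 2*t·t^(s-1) over [0, 1/2)
segment 1/2 to 5/2 holds 5*t**(7/2); add its integral
between 5/2 and 3 the integrand is t**2/2·t^(s-1)
on [3, 4) integrate f = 4*t against the kernel

on [0, 1/2): 2*t
on [1/2, 5/2): 5*t**(7/2)
on [5/2, 3): t**2/2
on [3, 4): 4*t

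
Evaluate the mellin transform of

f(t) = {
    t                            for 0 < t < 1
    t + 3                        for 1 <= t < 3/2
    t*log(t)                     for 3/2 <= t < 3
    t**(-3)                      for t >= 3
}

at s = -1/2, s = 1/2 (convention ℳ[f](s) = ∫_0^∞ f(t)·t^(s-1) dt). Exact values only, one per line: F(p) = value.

F(-1/2) = -2266*sqrt(3)/567 + sqrt(6) + log(2**(sqrt(6))*3**(-sqrt(6) + 2*sqrt(3))) + 6
F(1/2) = -6 - 178*sqrt(3)/135 + log(2**(sqrt(6)/2)*3**(-sqrt(6)/2 + 2*sqrt(3))) + 23*sqrt(6)/6

summing 4 kernel integrals split by 1, 3/2, 3 yields ℳ[f](s)
segment 0 to 1 holds t; add its integral
[1, 3/2) adds the kernel integral of (t + 3)
∫ over [3/2, 3) of t*log(t)·t^(s-1) joins the sum
piece [3, ∞): integrate t**(-3) against the kernel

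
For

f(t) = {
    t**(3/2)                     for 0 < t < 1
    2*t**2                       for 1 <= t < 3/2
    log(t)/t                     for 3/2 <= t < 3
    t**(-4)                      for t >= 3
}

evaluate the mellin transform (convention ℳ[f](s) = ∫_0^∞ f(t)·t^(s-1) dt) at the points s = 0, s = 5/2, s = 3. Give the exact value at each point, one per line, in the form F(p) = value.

F(0) = log(6**(1/3)/2) + 365/162
F(5/2) = -34*sqrt(3)/27 - 7/36 + log(2**(sqrt(6)/2)*3**(-sqrt(6)/2 + 2*sqrt(3))) + 35*sqrt(6)/24
F(3) = 9*log(2)/8 + 271/180 + 27*log(3)/8

linearity at 1, 3/2, 3 turns ℳ[f](s) into 4 summed integrals
piece [0, 1): integrate t**(3/2) against the kernel
on [1, 3/2) integrate f = 2*t**2 against the kernel
piece [3/2, 3): integrate log(t)/t against the kernel
[3, ∞) adds the kernel integral of t**(-4)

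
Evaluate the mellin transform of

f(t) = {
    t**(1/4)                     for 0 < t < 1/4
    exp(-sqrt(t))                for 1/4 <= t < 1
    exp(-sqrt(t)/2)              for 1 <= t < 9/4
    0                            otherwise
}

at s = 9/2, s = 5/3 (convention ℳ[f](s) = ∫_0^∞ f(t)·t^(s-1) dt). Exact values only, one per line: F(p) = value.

strip the power substitution: sqrt(t) on [0, 1/2); exp(-t) on [1/2, 1); exp(-t/2) on [1, 3/2)
split f at 1/4, 1: ℳ[f](s) collects 3 kernel integrals
on [0, 1/4): add ∫ t**(1/4)·t^(s-1) dt
on [1/4, 1) integrate f = exp(-sqrt(t)) against the kernel
∫ exp(-sqrt(t)/2)·t^(s-1) over [1, 9/4)

F(9/2) = -5593984641*exp(-3/4)/64 - 219202*exp(-1) + sqrt(2)/4864 + 8730218097*exp(-1/2)/128
F(5/3) = -16*2**(1/3)*uppergamma(10/3, 3/4) - 2*uppergamma(10/3, 1) + 3*2**(1/6)/92 + 2*uppergamma(10/3, 1/2) + 16*2**(1/3)*uppergamma(10/3, 1/2)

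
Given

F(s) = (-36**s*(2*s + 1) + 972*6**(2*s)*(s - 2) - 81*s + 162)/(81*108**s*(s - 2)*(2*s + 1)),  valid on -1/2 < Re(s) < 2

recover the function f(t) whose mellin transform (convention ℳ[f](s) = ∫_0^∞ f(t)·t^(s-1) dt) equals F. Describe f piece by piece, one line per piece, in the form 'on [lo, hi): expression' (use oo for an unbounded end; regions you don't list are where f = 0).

on [0, 1/108): 3*sqrt(3)*sqrt(t)
on [1/108, 1/3): 6*sqrt(3)*sqrt(t)
on [1/3, oo): 1/(729*t**2)

the common scale on t comes off first: 3*sqrt(t) on [0, 1/36); 6*sqrt(t) on [1/36, 1); 1/(81*t**2) on [1, ∞)
reversing the power substitution: 3*t on [0, 1/6); 6*t on [1/6, 1); 1/(81*t**4) on [1, ∞)
back out the common scale on t: t on [0, 1/2); 2*t on [1/2, 3); t**(-4) on [3, ∞)
the 3 pieces separated at 1/108, 1/3 each add one integral
over [0, 1/108), the kernel integral of 3*sqrt(3)*sqrt(t) enters the sum
[1/108, 1/3) adds the kernel integral of 6*sqrt(3)*sqrt(t)
[1/3, ∞) adds the kernel integral of 1/(729*t**2)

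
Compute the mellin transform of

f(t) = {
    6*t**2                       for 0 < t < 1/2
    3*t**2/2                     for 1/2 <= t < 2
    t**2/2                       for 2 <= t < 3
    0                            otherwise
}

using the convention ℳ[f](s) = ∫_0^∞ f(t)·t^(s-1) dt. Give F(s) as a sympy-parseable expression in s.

(32*2**s + 36*3**s + 9/2**s)/(8*(s + 2))
  Re(s) > -2

slice at 1/2, 2, transform all 3 pieces, and sum them
[0, 1/2) adds the kernel integral of 6*t**2
[1/2, 2) adds the kernel integral of 3*t**2/2
on [2, 3): add ∫ t**2/2·t^(s-1) dt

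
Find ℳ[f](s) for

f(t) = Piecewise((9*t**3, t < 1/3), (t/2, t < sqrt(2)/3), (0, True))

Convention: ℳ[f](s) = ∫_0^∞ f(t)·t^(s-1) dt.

back out the shared t-power: 9*t**2 on [0, 1/3); 1/2 on [1/3, sqrt(2)/3)
reversing the common scale on t: t**2 on [0, 1); 1/2 on [1, sqrt(2))
back out the power substitution: t on [0, 1); 1/2 on [1, 2)
summing 2 kernel integrals split by 1/3 yields ℳ[f](s)
∫ 9*t**3·t^(s-1) over [0, 1/3)
between 1/3 and sqrt(2)/3 the integrand is t/2·t^(s-1)

(2**(s/2 + 1/2)*(s + 3) + s - 1)/(6*3**s*(s + 1)*(s + 3))
  Re(s) > -3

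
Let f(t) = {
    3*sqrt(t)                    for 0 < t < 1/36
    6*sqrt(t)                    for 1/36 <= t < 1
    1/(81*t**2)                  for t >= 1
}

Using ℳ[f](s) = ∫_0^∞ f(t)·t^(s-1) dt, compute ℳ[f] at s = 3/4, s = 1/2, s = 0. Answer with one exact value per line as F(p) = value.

reversing the power substitution: 3*t on [0, 1/6); 6*t on [1/6, 1); 1/(81*t**4) on [1, ∞)
peel off the common scale on t: t on [0, 1/2); 2*t on [1/2, 3); t**(-4) on [3, ∞)
linearity at 1/36, 1 turns ℳ[f](s) into 3 summed integrals
∫ over [0, 1/36) of 3*sqrt(t)·t^(s-1) joins the sum
∫ over [1/36, 1) of 6*sqrt(t)·t^(s-1) joins the sum
piece [1, ∞): integrate 1/(81*t**2) against the kernel

F(3/4) = 1948/405 - sqrt(6)/90
F(1/2) = 5759/972
F(0) = 1783/162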